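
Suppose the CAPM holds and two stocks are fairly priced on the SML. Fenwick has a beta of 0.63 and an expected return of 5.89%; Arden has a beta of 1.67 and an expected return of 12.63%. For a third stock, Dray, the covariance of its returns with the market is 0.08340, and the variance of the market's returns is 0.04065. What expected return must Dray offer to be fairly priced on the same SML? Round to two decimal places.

15.10%

MRP = (12.63% − 5.89%) / (1.67 − 0.63) = 6.4808%
R_f = 5.89% − 0.63 × 6.4808% = 1.8071%
β_Dray = Cov / Var(R_m) = 0.08340 / 0.04065 = 2.0517
E(R_Dray) = R_f + β × MRP = 1.8071% + 2.0517 × 6.4808% = 15.10%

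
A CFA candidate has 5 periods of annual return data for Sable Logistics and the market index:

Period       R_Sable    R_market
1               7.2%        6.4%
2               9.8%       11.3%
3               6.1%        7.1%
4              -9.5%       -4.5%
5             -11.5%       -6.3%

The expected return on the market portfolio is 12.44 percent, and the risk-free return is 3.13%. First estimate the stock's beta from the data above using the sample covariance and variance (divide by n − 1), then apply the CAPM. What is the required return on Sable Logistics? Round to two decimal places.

15.14%

Mean R_i = (7.2 + 9.8 + 6.1 − 9.5 − 11.5) / 5 = 0.4200%
Mean R_m = (6.4 + 11.3 + 7.1 − 4.5 − 6.3) / 5 = 2.8000%
Σ(R_i − R̄_i)(R_m − R̄_m) = 309.4500  ⇒  Cov = 309.4500 / 4 = 77.3625
Σ(R_m − R̄_m)² = 239.8000  ⇒  Var(R_m) = 239.8000 / 4 = 59.9500
β = Cov / Var(R_m) = 77.3625 / 59.9500 = 1.2905
MRP = 12.44% − 3.13% = 9.31%
E(R) = R_f + β × MRP = 3.13% + 1.2905 × 9.31% = 15.14%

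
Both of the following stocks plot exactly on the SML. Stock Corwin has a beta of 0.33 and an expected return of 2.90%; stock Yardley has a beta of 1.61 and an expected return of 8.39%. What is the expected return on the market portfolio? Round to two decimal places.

5.77%

Both satisfy E(R) = R_f + β·MRP, so the slope of the SML is
MRP = (8.39% − 2.90%) / (1.61 − 0.33) = 5.49% / 1.28 = 4.2891%
R_f = E(R_Corwin) − β_Corwin·MRP = 2.90% − 0.33 × 4.2891% = 1.4846%
E(R_m) = R_f + MRP = 1.4846% + 4.2891% = 5.77%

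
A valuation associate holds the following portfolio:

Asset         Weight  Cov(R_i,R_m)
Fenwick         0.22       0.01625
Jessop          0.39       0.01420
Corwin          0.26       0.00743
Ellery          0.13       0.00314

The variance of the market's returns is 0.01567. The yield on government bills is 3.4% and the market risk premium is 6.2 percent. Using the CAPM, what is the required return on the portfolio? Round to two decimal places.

7.93%

β_Fenwick = 0.01625 / 0.01567 = 1.0370
β_Jessop = 0.01420 / 0.01567 = 0.9062
β_Corwin = 0.00743 / 0.01567 = 0.4742
β_Ellery = 0.00314 / 0.01567 = 0.2004
β_P = Σ w_i β_i = 0.22×1.0370 + 0.39×0.9062 + 0.26×0.4742 + 0.13×0.2004 = 0.7309
E(R_P) = R_f + β_P × MRP = 3.4% + 0.7309 × 6.2% = 7.93%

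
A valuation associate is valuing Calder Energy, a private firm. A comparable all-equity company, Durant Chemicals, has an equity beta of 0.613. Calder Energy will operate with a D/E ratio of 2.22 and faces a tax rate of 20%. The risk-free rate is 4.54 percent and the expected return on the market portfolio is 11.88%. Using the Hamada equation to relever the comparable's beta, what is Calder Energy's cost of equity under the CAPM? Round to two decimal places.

β_L = β_U × [1 + (1 − t)(D/E)] = 0.613 × [1 + (1 − 0.20) × 2.22]
    = 0.613 × [1 + 0.80 × 2.22] = 0.613 × 2.7760 = 1.7017
MRP = 11.88% − 4.54% = 7.34%
E(R) = R_f + β_L × MRP = 4.54% + 1.7017 × 7.34% = 17.03%

17.03%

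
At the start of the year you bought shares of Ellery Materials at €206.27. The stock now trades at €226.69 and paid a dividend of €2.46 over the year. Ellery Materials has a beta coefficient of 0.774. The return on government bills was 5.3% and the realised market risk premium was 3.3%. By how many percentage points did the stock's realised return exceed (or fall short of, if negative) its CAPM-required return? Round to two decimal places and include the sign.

+3.24%

Realised HPR = (P1 + D1 − P0) / P0 = (226.69 + 2.46 − 206.27) / 206.27 = 22.88 / 206.27 = 11.0923%
CAPM required = R_f + β·MRP = 5.3% + 0.774 × 3.3% = 7.8542%
α = realised − required = 11.0923% − 7.8542% = +3.24%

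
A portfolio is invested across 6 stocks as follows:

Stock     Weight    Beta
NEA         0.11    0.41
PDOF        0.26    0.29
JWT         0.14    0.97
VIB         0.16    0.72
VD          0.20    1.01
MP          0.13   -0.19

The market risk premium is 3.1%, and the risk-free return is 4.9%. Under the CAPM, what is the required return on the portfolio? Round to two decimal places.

6.60%

β_P = Σ w_i β_i = 0.11×0.41 + 0.26×0.29 + 0.14×0.97 + 0.16×0.72 + 0.20×1.01 + 0.13×-0.19 = 0.5488
E(R_P) = R_f + β_P × MRP = 4.9% + 0.5488 × 3.1% = 6.60%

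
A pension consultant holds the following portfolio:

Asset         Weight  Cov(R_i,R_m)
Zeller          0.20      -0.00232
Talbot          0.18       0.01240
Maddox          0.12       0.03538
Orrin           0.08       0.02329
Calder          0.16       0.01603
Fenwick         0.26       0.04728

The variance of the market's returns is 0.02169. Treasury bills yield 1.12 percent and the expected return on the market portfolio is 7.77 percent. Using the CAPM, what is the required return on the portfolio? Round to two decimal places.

8.09%

β_Zeller = -0.00232 / 0.02169 = -0.1070
β_Talbot = 0.01240 / 0.02169 = 0.5717
β_Maddox = 0.03538 / 0.02169 = 1.6312
β_Orrin = 0.02329 / 0.02169 = 1.0738
β_Calder = 0.01603 / 0.02169 = 0.7391
β_Fenwick = 0.04728 / 0.02169 = 2.1798
β_P = Σ w_i β_i = 0.20×-0.1070 + 0.18×0.5717 + 0.12×1.6312 + 0.08×1.0738 + 0.16×0.7391 + 0.26×2.1798 = 1.0482
MRP = 7.77% − 1.12% = 6.65%
E(R_P) = R_f + β_P × MRP = 1.12% + 1.0482 × 6.65% = 8.09%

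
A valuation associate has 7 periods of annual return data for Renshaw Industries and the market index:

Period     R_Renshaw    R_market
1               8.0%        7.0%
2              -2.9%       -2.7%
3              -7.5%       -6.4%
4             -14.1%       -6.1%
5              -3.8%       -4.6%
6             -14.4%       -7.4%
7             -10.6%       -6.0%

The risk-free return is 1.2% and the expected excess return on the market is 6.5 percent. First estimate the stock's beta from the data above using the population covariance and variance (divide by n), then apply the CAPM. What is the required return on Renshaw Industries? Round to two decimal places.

Mean R_i = (8.0 − 2.9 − 7.5 − 14.1 − 3.8 − 14.4 − 10.6) / 7 = -6.4714%
Mean R_m = (7.0 − 2.7 − 6.4 − 6.1 − 4.6 − 7.4 − 6.0) / 7 = -3.7429%
Σ(R_i − R̄_i)(R_m − R̄_m) = 215.9286  ⇒  Cov = 215.9286 / 7 = 30.8469
Σ(R_m − R̄_m)² = 148.3171  ⇒  Var(R_m) = 148.3171 / 7 = 21.1882
β = Cov / Var(R_m) = 30.8469 / 21.1882 = 1.4559
E(R) = R_f + β × MRP = 1.2% + 1.4559 × 6.5% = 10.66%

10.66%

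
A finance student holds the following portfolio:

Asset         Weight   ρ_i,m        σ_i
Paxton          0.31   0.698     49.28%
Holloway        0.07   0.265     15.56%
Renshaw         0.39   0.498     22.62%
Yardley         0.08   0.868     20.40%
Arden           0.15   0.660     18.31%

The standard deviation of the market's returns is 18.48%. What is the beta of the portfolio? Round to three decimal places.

β_Paxton = 0.698 × 49.28% / 18.48% = 1.8613
β_Holloway = 0.265 × 15.56% / 18.48% = 0.2231
β_Renshaw = 0.498 × 22.62% / 18.48% = 0.6096
β_Yardley = 0.868 × 20.40% / 18.48% = 0.9582
β_Arden = 0.660 × 18.31% / 18.48% = 0.6539
β_P = Σ w_i β_i = 0.31×1.8613 + 0.07×0.2231 + 0.39×0.6096 + 0.08×0.9582 + 0.15×0.6539 = 1.0051

1.005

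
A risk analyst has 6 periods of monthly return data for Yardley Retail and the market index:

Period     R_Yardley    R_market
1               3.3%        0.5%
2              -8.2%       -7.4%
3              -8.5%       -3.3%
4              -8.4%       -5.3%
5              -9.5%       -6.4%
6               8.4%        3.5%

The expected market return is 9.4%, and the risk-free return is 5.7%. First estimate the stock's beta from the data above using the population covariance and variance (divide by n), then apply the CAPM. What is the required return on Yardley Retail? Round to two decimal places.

12.01%

Mean R_i = (3.3 − 8.2 − 8.5 − 8.4 − 9.5 + 8.4) / 6 = -3.8167%
Mean R_m = (0.5 − 7.4 − 3.3 − 5.3 − 6.4 + 3.5) / 6 = -3.0667%
Σ(R_i − R̄_i)(R_m − R̄_m) = 154.8733  ⇒  Cov = 154.8733 / 6 = 25.8122
Σ(R_m − R̄_m)² = 90.7733  ⇒  Var(R_m) = 90.7733 / 6 = 15.1289
β = Cov / Var(R_m) = 25.8122 / 15.1289 = 1.7062
MRP = 9.4% − 5.7% = 3.70%
E(R) = R_f + β × MRP = 5.7% + 1.7062 × 3.7% = 12.01%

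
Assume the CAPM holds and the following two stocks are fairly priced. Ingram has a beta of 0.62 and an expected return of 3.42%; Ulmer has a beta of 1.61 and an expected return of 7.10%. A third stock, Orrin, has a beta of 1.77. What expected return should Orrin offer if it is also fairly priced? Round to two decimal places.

MRP (SML slope) = (7.10% − 3.42%) / (1.61 − 0.62) = 3.68% / 0.99 = 3.7172%
R_f (intercept) = 3.42% − 0.62 × 3.7172% = 1.1153%
E(R_Orrin) = R_f + β × MRP = 1.1153% + 1.77 × 3.7172% = 7.69%

7.69%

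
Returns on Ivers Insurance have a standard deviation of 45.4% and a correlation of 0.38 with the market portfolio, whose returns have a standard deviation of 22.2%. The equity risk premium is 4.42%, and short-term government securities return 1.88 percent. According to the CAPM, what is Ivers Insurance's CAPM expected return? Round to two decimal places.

β = ρ × σ_i / σ_m = 0.38 × 45.4% / 22.2% = 0.7771
E(R) = 1.88% + 0.7771 × 4.42% = 5.31%

5.31%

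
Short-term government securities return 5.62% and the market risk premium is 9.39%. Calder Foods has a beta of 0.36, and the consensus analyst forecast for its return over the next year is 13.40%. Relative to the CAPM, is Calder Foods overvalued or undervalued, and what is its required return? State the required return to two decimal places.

Required return = R_f + β·MRP = 5.62% + 0.36 × 9.39% = 9.00%
Forecast 13.40% > required 9.00% → the stock plots above the SML → undervalued.

Undervalued; required return 9.00%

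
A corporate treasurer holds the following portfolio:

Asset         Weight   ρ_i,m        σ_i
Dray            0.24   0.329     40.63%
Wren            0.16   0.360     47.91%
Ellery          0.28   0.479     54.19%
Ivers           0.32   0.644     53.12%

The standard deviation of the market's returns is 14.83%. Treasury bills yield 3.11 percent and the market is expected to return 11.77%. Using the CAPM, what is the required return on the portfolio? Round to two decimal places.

17.23%

β_Dray = 0.329 × 40.63% / 14.83% = 0.9014
β_Wren = 0.360 × 47.91% / 14.83% = 1.1630
β_Ellery = 0.479 × 54.19% / 14.83% = 1.7503
β_Ivers = 0.644 × 53.12% / 14.83% = 2.3068
β_P = Σ w_i β_i = 0.24×0.9014 + 0.16×1.1630 + 0.28×1.7503 + 0.32×2.3068 = 1.6307
MRP = 11.77% − 3.11% = 8.66%
E(R_P) = R_f + β_P × MRP = 3.11% + 1.6307 × 8.66% = 17.23%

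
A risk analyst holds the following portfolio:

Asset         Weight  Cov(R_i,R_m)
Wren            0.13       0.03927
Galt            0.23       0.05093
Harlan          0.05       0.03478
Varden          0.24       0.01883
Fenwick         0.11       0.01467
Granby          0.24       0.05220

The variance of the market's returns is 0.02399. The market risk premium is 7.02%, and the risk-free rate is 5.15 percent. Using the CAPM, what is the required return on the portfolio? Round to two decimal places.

β_Wren = 0.03927 / 0.02399 = 1.6369
β_Galt = 0.05093 / 0.02399 = 2.1230
β_Harlan = 0.03478 / 0.02399 = 1.4498
β_Varden = 0.01883 / 0.02399 = 0.7849
β_Fenwick = 0.01467 / 0.02399 = 0.6115
β_Granby = 0.05220 / 0.02399 = 2.1759
β_P = Σ w_i β_i = 0.13×1.6369 + 0.23×2.1230 + 0.05×1.4498 + 0.24×0.7849 + 0.11×0.6115 + 0.24×2.1759 = 1.5514
E(R_P) = R_f + β_P × MRP = 5.15% + 1.5514 × 7.02% = 16.04%

16.04%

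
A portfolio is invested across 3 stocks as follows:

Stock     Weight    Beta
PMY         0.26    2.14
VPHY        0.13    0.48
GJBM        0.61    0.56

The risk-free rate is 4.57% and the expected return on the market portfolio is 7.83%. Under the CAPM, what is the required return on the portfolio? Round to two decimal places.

7.70%

β_P = Σ w_i β_i = 0.26×2.14 + 0.13×0.48 + 0.61×0.56 = 0.9604
MRP = 7.83% − 4.57% = 3.26%
E(R_P) = R_f + β_P × MRP = 4.57% + 0.9604 × 3.26% = 7.70%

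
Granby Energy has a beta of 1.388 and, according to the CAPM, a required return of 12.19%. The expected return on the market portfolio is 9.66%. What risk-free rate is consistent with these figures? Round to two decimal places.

3.14%

E(R) = R_f + β(E(R_m) − R_f) = R_f(1 − β) + β·E(R_m)
12.19% = R_f × (1 − 1.388) + 1.388 × 9.66%
12.19% = R_f × -0.388 + 13.40808%
R_f = (12.19% − 13.40808%) / -0.388 = 3.14%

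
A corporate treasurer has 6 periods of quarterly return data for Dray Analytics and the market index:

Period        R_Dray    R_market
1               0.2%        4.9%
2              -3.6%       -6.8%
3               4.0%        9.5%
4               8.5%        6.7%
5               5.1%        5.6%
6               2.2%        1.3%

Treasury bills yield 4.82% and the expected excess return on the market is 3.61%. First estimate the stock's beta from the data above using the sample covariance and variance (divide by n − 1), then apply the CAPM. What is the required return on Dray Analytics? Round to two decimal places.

6.89%

Mean R_i = (0.2 − 3.6 + 4.0 + 8.5 + 5.1 + 2.2) / 6 = 2.7333%
Mean R_m = (4.9 − 6.8 + 9.5 + 6.7 + 5.6 + 1.3) / 6 = 3.5333%
Σ(R_i − R̄_i)(R_m − R̄_m) = 93.8833  ⇒  Cov = 93.8833 / 5 = 18.7767
Σ(R_m − R̄_m)² = 163.5333  ⇒  Var(R_m) = 163.5333 / 5 = 32.7067
β = Cov / Var(R_m) = 18.7767 / 32.7067 = 0.5741
E(R) = R_f + β × MRP = 4.82% + 0.5741 × 3.61% = 6.89%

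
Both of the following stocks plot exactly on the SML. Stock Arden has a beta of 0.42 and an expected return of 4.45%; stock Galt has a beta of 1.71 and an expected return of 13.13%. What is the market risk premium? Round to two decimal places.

6.73%

Both satisfy E(R) = R_f + β·MRP, so the slope of the SML is
MRP = (13.13% − 4.45%) / (1.71 − 0.42) = 8.68% / 1.29 = 6.7287%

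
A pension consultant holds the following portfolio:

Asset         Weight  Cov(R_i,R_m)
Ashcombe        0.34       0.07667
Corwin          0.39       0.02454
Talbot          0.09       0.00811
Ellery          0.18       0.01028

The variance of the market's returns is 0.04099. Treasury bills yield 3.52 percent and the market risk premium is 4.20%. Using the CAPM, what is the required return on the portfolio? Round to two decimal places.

β_Ashcombe = 0.07667 / 0.04099 = 1.8705
β_Corwin = 0.02454 / 0.04099 = 0.5987
β_Talbot = 0.00811 / 0.04099 = 0.1979
β_Ellery = 0.01028 / 0.04099 = 0.2508
β_P = Σ w_i β_i = 0.34×1.8705 + 0.39×0.5987 + 0.09×0.1979 + 0.18×0.2508 = 0.9324
E(R_P) = R_f + β_P × MRP = 3.52% + 0.9324 × 4.20% = 7.44%

7.44%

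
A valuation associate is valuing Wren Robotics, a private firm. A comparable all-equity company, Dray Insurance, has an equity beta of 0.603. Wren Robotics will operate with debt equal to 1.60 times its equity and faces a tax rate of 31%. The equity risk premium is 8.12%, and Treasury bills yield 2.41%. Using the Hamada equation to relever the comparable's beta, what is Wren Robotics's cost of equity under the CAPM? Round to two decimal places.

β_L = β_U × [1 + (1 − t)(D/E)] = 0.603 × [1 + (1 − 0.31) × 1.60]
    = 0.603 × [1 + 0.69 × 1.60] = 0.603 × 2.1040 = 1.2687
E(R) = R_f + β_L × MRP = 2.41% + 1.2687 × 8.12% = 12.71%

12.71%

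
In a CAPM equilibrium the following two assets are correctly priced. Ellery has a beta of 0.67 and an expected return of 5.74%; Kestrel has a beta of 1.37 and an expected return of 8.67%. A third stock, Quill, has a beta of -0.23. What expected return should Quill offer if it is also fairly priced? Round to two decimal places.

MRP (SML slope) = (8.67% − 5.74%) / (1.37 − 0.67) = 2.93% / 0.70 = 4.1857%
R_f (intercept) = 5.74% − 0.67 × 4.1857% = 2.9356%
E(R_Quill) = R_f + β × MRP = 2.9356% + -0.23 × 4.1857% = 1.97%

1.97%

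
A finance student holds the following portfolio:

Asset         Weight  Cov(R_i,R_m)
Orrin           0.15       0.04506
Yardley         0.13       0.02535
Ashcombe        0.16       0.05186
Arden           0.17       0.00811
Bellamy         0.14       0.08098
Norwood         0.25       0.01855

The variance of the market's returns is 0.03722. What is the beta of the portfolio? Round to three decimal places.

0.959

β_Orrin = 0.04506 / 0.03722 = 1.2106
β_Yardley = 0.02535 / 0.03722 = 0.6811
β_Ashcombe = 0.05186 / 0.03722 = 1.3933
β_Arden = 0.00811 / 0.03722 = 0.2179
β_Bellamy = 0.08098 / 0.03722 = 2.1757
β_Norwood = 0.01855 / 0.03722 = 0.4984
β_P = Σ w_i β_i = 0.15×1.2106 + 0.13×0.6811 + 0.16×1.3933 + 0.17×0.2179 + 0.14×2.1757 + 0.25×0.4984 = 0.9593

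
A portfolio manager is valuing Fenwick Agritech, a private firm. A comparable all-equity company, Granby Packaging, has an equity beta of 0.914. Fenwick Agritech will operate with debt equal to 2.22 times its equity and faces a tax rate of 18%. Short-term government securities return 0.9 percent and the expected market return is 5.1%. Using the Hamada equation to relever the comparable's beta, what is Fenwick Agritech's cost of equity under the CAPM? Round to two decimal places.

β_L = β_U × [1 + (1 − t)(D/E)] = 0.914 × [1 + (1 − 0.18) × 2.22]
    = 0.914 × [1 + 0.82 × 2.22] = 0.914 × 2.8204 = 2.5778
MRP = 5.1% − 0.9% = 4.20%
E(R) = R_f + β_L × MRP = 0.9% + 2.5778 × 4.2% = 11.73%

11.73%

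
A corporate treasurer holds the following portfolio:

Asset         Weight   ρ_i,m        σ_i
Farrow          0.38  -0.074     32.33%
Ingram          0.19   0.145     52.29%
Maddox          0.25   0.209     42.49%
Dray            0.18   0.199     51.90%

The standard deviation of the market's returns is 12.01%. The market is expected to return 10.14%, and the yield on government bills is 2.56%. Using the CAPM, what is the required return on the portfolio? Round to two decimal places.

β_Farrow = -0.074 × 32.33% / 12.01% = -0.1992
β_Ingram = 0.145 × 52.29% / 12.01% = 0.6313
β_Maddox = 0.209 × 42.49% / 12.01% = 0.7394
β_Dray = 0.199 × 51.90% / 12.01% = 0.8600
β_P = Σ w_i β_i = 0.38×-0.1992 + 0.19×0.6313 + 0.25×0.7394 + 0.18×0.8600 = 0.3839
MRP = 10.14% − 2.56% = 7.58%
E(R_P) = R_f + β_P × MRP = 2.56% + 0.3839 × 7.58% = 5.47%

5.47%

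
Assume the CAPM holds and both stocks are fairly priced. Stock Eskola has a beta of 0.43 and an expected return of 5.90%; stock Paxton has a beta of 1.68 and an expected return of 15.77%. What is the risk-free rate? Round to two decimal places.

Both satisfy E(R) = R_f + β·MRP, so the slope of the SML is
MRP = (15.77% − 5.90%) / (1.68 − 0.43) = 9.87% / 1.25 = 7.8960%
R_f = E(R_Eskola) − β_Eskola·MRP = 5.90% − 0.43 × 7.8960% = 2.5047%

2.50%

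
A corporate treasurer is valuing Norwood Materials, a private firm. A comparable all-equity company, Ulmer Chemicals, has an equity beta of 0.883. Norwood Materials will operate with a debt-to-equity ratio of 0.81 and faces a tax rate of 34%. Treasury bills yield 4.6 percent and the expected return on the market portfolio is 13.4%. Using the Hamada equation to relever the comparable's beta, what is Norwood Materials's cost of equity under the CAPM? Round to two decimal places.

β_L = β_U × [1 + (1 − t)(D/E)] = 0.883 × [1 + (1 − 0.34) × 0.81]
    = 0.883 × [1 + 0.66 × 0.81] = 0.883 × 1.5346 = 1.3551
MRP = 13.4% − 4.6% = 8.80%
E(R) = R_f + β_L × MRP = 4.6% + 1.3551 × 8.8% = 16.52%

16.52%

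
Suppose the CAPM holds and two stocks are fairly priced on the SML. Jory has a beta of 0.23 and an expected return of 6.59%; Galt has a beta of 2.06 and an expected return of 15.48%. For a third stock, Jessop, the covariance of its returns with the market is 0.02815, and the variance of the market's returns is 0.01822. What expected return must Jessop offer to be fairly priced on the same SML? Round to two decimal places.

MRP = (15.48% − 6.59%) / (2.06 − 0.23) = 4.8579%
R_f = 6.59% − 0.23 × 4.8579% = 5.4727%
β_Jessop = Cov / Var(R_m) = 0.02815 / 0.01822 = 1.5450
E(R_Jessop) = R_f + β × MRP = 5.4727% + 1.5450 × 4.8579% = 12.98%

12.98%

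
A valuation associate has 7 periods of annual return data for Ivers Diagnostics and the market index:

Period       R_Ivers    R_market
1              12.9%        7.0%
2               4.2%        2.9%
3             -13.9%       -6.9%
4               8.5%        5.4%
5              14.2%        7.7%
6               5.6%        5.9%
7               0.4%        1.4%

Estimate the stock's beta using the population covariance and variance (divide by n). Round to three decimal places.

Mean R_i = (12.9 + 4.2 − 13.9 + 8.5 + 14.2 + 5.6 + 0.4) / 7 = 4.5571%
Mean R_m = (7.0 + 2.9 − 6.9 + 5.4 + 7.7 + 5.9 + 1.4) / 7 = 3.3429%
Σ(R_i − R̄_i)(R_m − R̄_m) = 280.5929  ⇒  Cov = 280.5929 / 7 = 40.0847
Σ(R_m − R̄_m)² = 152.0171  ⇒  Var(R_m) = 152.0171 / 7 = 21.7167
β = Cov / Var(R_m) = 40.0847 / 21.7167 = 1.8458

1.846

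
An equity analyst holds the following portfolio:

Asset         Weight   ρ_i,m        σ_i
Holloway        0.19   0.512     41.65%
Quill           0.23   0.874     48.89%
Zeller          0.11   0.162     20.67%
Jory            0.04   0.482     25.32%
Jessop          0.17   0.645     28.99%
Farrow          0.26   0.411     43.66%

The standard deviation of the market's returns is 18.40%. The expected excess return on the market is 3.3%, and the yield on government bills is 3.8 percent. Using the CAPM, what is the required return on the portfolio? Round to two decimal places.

7.85%

β_Holloway = 0.512 × 41.65% / 18.40% = 1.1590
β_Quill = 0.874 × 48.89% / 18.40% = 2.3223
β_Zeller = 0.162 × 20.67% / 18.40% = 0.1820
β_Jory = 0.482 × 25.32% / 18.40% = 0.6633
β_Jessop = 0.645 × 28.99% / 18.40% = 1.0162
β_Farrow = 0.411 × 43.66% / 18.40% = 0.9752
β_P = Σ w_i β_i = 0.19×1.1590 + 0.23×2.3223 + 0.11×0.1820 + 0.04×0.6633 + 0.17×1.0162 + 0.26×0.9752 = 1.2272
E(R_P) = R_f + β_P × MRP = 3.8% + 1.2272 × 3.3% = 7.85%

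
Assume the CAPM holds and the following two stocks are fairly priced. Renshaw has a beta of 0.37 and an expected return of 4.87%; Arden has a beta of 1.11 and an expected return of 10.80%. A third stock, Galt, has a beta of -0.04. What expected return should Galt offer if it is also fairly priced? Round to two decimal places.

MRP (SML slope) = (10.80% − 4.87%) / (1.11 − 0.37) = 5.93% / 0.74 = 8.0135%
R_f (intercept) = 4.87% − 0.37 × 8.0135% = 1.9050%
E(R_Galt) = R_f + β × MRP = 1.9050% + -0.04 × 8.0135% = 1.58%

1.58%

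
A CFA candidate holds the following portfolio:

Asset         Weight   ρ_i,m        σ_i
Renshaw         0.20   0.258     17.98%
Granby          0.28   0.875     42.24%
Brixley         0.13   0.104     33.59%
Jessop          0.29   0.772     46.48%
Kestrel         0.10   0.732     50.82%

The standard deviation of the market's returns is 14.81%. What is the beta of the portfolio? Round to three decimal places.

β_Renshaw = 0.258 × 17.98% / 14.81% = 0.3132
β_Granby = 0.875 × 42.24% / 14.81% = 2.4956
β_Brixley = 0.104 × 33.59% / 14.81% = 0.2359
β_Jessop = 0.772 × 46.48% / 14.81% = 2.4229
β_Kestrel = 0.732 × 50.82% / 14.81% = 2.5118
β_P = Σ w_i β_i = 0.20×0.3132 + 0.28×2.4956 + 0.13×0.2359 + 0.29×2.4229 + 0.10×2.5118 = 1.7459

1.746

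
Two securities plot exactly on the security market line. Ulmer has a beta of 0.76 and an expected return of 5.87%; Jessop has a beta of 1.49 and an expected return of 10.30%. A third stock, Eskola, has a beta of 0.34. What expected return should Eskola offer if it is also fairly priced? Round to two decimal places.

MRP (SML slope) = (10.30% − 5.87%) / (1.49 − 0.76) = 4.43% / 0.73 = 6.0685%
R_f (intercept) = 5.87% − 0.76 × 6.0685% = 1.2579%
E(R_Eskola) = R_f + β × MRP = 1.2579% + 0.34 × 6.0685% = 3.32%

3.32%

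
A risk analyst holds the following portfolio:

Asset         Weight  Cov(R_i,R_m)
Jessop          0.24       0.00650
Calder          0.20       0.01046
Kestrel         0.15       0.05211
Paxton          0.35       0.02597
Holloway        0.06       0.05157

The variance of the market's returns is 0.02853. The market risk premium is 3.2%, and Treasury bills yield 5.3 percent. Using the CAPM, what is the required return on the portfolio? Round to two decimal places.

β_Jessop = 0.00650 / 0.02853 = 0.2278
β_Calder = 0.01046 / 0.02853 = 0.3666
β_Kestrel = 0.05211 / 0.02853 = 1.8265
β_Paxton = 0.02597 / 0.02853 = 0.9103
β_Holloway = 0.05157 / 0.02853 = 1.8076
β_P = Σ w_i β_i = 0.24×0.2278 + 0.20×0.3666 + 0.15×1.8265 + 0.35×0.9103 + 0.06×1.8076 = 0.8290
E(R_P) = R_f + β_P × MRP = 5.3% + 0.8290 × 3.2% = 7.95%

7.95%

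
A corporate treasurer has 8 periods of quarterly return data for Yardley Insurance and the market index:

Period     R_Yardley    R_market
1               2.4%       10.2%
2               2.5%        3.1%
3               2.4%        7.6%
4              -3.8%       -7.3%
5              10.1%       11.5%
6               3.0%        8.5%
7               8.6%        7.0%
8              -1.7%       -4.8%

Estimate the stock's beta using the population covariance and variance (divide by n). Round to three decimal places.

0.537

Mean R_i = (2.4 + 2.5 + 2.4 − 3.8 + 10.1 + 3.0 + 8.6 − 1.7) / 8 = 2.9375%
Mean R_m = (10.2 + 3.1 + 7.6 − 7.3 + 11.5 + 8.5 + 7.0 − 4.8) / 8 = 4.4750%
Σ(R_i − R̄_i)(R_m − R̄_m) = 183.0575  ⇒  Cov = 183.0575 / 8 = 22.8822
Σ(R_m − R̄_m)² = 341.0350  ⇒  Var(R_m) = 341.0350 / 8 = 42.6294
β = Cov / Var(R_m) = 22.8822 / 42.6294 = 0.5368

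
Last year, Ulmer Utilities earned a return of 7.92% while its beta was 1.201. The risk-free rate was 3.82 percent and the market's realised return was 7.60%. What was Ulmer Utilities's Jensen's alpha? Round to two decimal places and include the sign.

Market excess return = 7.60% − 3.82% = 3.78%
CAPM benchmark = R_f + β(R_m − R_f) = 3.82% + 1.201 × 3.78% = 8.35978%
α = actual − benchmark = 7.92% − 8.35978% = -0.44%

-0.44%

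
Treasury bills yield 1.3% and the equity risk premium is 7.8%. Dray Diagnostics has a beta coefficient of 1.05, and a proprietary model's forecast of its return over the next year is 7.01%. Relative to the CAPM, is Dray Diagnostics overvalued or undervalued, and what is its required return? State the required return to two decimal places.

Overvalued; required return 9.49%

Required return = R_f + β·MRP = 1.3% + 1.05 × 7.8% = 9.49%
Forecast 7.01% < required 9.49% → the stock plots below the SML → overvalued.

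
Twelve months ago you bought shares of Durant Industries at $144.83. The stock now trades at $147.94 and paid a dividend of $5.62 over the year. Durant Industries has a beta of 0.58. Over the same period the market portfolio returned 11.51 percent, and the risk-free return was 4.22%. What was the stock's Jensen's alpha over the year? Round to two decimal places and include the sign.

Realised HPR = (P1 + D1 − P0) / P0 = (147.94 + 5.62 − 144.83) / 144.83 = 8.73 / 144.83 = 6.0278%
MRP = 11.51% − 4.22% = 7.29%
CAPM required = R_f + β·MRP = 4.22% + 0.58 × 7.29% = 8.4482%
α = realised − required = 6.0278% − 8.4482% = -2.42%

-2.42%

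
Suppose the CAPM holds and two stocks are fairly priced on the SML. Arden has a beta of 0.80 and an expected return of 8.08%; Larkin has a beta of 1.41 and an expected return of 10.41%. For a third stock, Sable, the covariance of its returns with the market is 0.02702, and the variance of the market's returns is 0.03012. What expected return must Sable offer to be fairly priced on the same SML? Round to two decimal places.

MRP = (10.41% − 8.08%) / (1.41 − 0.80) = 3.8197%
R_f = 8.08% − 0.80 × 3.8197% = 5.0242%
β_Sable = Cov / Var(R_m) = 0.02702 / 0.03012 = 0.8971
E(R_Sable) = R_f + β × MRP = 5.0242% + 0.8971 × 3.8197% = 8.45%

8.45%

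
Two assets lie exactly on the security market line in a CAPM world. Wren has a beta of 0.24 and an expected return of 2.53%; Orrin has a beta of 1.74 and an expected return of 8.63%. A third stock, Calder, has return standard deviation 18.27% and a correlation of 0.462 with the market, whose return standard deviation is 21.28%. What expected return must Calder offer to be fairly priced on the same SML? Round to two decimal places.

MRP = (8.63% − 2.53%) / (1.74 − 0.24) = 4.0667%
R_f = 2.53% − 0.24 × 4.0667% = 1.5540%
β_Calder = ρ·σ_i/σ_m = 0.462 × 18.27 / 21.28 = 0.3967
E(R_Calder) = R_f + β × MRP = 1.5540% + 0.3967 × 4.0667% = 3.17%

3.17%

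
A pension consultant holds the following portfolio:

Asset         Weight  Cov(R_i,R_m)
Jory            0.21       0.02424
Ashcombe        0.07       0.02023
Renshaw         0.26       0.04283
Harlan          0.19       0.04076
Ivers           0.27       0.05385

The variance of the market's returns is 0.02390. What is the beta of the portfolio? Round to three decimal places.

1.671

β_Jory = 0.02424 / 0.02390 = 1.0142
β_Ashcombe = 0.02023 / 0.02390 = 0.8464
β_Renshaw = 0.04283 / 0.02390 = 1.7921
β_Harlan = 0.04076 / 0.02390 = 1.7054
β_Ivers = 0.05385 / 0.02390 = 2.2531
β_P = Σ w_i β_i = 0.21×1.0142 + 0.07×0.8464 + 0.26×1.7921 + 0.19×1.7054 + 0.27×2.2531 = 1.6705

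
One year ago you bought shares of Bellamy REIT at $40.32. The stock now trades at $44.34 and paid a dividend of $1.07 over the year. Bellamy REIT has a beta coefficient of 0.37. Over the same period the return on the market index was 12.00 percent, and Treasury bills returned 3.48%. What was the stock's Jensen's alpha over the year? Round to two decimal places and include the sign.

Realised HPR = (P1 + D1 − P0) / P0 = (44.34 + 1.07 − 40.32) / 40.32 = 5.09 / 40.32 = 12.6240%
MRP = 12.00% − 3.48% = 8.52%
CAPM required = R_f + β·MRP = 3.48% + 0.37 × 8.52% = 6.6324%
α = realised − required = 12.6240% − 6.6324% = +5.99%

+5.99%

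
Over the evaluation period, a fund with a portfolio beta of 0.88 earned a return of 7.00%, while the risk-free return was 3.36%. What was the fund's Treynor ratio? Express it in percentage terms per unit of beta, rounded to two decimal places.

Treynor = (R_P − R_f) / β_P = (7.00% − 3.36%) / 0.8800 = 3.64% / 0.8800 = 4.14%

4.14%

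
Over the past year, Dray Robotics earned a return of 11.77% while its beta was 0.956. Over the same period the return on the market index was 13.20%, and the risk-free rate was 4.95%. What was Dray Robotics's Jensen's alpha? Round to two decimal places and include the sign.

-1.07%

Market excess return = 13.20% − 4.95% = 8.25%
CAPM benchmark = R_f + β(R_m − R_f) = 4.95% + 0.956 × 8.25% = 12.83700%
α = actual − benchmark = 11.77% − 12.83700% = -1.07%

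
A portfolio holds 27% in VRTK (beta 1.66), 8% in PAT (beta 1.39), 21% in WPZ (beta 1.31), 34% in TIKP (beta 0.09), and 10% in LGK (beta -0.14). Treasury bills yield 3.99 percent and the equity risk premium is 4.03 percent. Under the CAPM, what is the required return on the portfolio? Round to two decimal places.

β_P = Σ w_i β_i = 0.27×1.66 + 0.08×1.39 + 0.21×1.31 + 0.34×0.09 + 0.10×-0.14 = 0.8511
E(R_P) = R_f + β_P × MRP = 3.99% + 0.8511 × 4.03% = 7.42%

7.42%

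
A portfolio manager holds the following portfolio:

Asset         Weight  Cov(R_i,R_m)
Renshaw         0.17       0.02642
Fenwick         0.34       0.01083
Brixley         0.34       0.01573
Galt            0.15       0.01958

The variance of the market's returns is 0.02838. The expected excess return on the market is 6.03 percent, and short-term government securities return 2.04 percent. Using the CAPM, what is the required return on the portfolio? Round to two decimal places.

5.54%

β_Renshaw = 0.02642 / 0.02838 = 0.9309
β_Fenwick = 0.01083 / 0.02838 = 0.3816
β_Brixley = 0.01573 / 0.02838 = 0.5543
β_Galt = 0.01958 / 0.02838 = 0.6899
β_P = Σ w_i β_i = 0.17×0.9309 + 0.34×0.3816 + 0.34×0.5543 + 0.15×0.6899 = 0.5799
E(R_P) = R_f + β_P × MRP = 2.04% + 0.5799 × 6.03% = 5.54%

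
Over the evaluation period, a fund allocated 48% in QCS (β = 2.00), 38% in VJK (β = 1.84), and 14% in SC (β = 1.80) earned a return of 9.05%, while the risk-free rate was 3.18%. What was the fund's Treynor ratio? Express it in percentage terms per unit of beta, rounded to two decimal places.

β_P = 0.48×2.00 + 0.38×1.84 + 0.14×1.80 = 1.9112
Treynor = (R_P − R_f) / β_P = (9.05% − 3.18%) / 1.9112 = 5.87% / 1.9112 = 3.07%

3.07%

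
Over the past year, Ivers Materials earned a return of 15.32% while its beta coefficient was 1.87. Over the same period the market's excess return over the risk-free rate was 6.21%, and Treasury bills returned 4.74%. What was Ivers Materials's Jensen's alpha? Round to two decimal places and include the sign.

-1.03%

CAPM benchmark = R_f + β(R_m − R_f) = 4.74% + 1.87 × 6.21% = 16.3527%
α = actual − benchmark = 15.32% − 16.3527% = -1.03%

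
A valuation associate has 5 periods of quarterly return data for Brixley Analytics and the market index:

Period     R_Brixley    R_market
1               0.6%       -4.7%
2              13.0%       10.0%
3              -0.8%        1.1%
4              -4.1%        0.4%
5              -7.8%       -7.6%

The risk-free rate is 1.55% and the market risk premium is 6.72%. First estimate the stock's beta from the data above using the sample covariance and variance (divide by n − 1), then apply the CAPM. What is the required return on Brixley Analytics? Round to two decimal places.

8.38%

Mean R_i = (0.6 + 13.0 − 0.8 − 4.1 − 7.8) / 5 = 0.1800%
Mean R_m = (-4.7 + 10.0 + 1.1 + 0.4 − 7.6) / 5 = -0.1600%
Σ(R_i − R̄_i)(R_m − R̄_m) = 184.0840  ⇒  Cov = 184.0840 / 4 = 46.0210
Σ(R_m − R̄_m)² = 181.0920  ⇒  Var(R_m) = 181.0920 / 4 = 45.2730
β = Cov / Var(R_m) = 46.0210 / 45.2730 = 1.0165
E(R) = R_f + β × MRP = 1.55% + 1.0165 × 6.72% = 8.38%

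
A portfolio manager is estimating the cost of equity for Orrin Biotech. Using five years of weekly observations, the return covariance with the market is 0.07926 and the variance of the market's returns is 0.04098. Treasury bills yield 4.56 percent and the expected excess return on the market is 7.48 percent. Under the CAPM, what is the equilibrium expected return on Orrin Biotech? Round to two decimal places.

β = Cov(R_i, R_m) / Var(R_m) = 0.07926 / 0.04098 = 1.9341
E(R) = R_f + β × MRP = 4.56% + 1.9341 × 7.48% = 19.03%

19.03%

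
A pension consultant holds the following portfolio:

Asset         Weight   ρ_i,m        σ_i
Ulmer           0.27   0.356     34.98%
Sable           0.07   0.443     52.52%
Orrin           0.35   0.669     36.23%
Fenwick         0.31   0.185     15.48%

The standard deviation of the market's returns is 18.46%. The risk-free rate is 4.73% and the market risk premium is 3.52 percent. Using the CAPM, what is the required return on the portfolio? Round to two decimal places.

7.47%

β_Ulmer = 0.356 × 34.98% / 18.46% = 0.6746
β_Sable = 0.443 × 52.52% / 18.46% = 1.2604
β_Orrin = 0.669 × 36.23% / 18.46% = 1.3130
β_Fenwick = 0.185 × 15.48% / 18.46% = 0.1551
β_P = Σ w_i β_i = 0.27×0.6746 + 0.07×1.2604 + 0.35×1.3130 + 0.31×0.1551 = 0.7780
E(R_P) = R_f + β_P × MRP = 4.73% + 0.7780 × 3.52% = 7.47%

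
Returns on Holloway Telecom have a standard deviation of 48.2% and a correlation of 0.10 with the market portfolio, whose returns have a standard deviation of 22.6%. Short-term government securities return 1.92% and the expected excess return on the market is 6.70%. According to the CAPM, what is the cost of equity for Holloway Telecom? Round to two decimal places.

β = ρ × σ_i / σ_m = 0.10 × 48.2% / 22.6% = 0.2133
E(R) = 1.92% + 0.2133 × 6.70% = 3.35%

3.35%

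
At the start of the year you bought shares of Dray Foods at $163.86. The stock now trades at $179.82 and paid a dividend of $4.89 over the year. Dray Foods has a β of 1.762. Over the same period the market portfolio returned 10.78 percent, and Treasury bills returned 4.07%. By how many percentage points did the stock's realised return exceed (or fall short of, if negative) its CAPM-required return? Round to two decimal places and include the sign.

Realised HPR = (P1 + D1 − P0) / P0 = (179.82 + 4.89 − 163.86) / 163.86 = 20.85 / 163.86 = 12.7243%
MRP = 10.78% − 4.07% = 6.71%
CAPM required = R_f + β·MRP = 4.07% + 1.762 × 6.71% = 15.89302%
α = realised − required = 12.7243% − 15.89302% = -3.17%

-3.17%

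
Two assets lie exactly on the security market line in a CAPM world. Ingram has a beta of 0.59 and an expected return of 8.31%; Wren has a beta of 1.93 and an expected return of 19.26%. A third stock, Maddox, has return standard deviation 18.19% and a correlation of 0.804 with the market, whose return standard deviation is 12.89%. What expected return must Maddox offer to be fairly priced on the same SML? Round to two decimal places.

12.76%

MRP = (19.26% − 8.31%) / (1.93 − 0.59) = 8.1716%
R_f = 8.31% − 0.59 × 8.1716% = 3.4888%
β_Maddox = ρ·σ_i/σ_m = 0.804 × 18.19 / 12.89 = 1.1346
E(R_Maddox) = R_f + β × MRP = 3.4888% + 1.1346 × 8.1716% = 12.76%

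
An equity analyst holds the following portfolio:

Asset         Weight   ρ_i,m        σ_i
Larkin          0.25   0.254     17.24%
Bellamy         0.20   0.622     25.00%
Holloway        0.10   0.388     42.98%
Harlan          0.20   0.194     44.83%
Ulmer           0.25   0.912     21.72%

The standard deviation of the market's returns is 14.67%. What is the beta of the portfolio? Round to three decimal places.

0.856

β_Larkin = 0.254 × 17.24% / 14.67% = 0.2985
β_Bellamy = 0.622 × 25.00% / 14.67% = 1.0600
β_Holloway = 0.388 × 42.98% / 14.67% = 1.1368
β_Harlan = 0.194 × 44.83% / 14.67% = 0.5928
β_Ulmer = 0.912 × 21.72% / 14.67% = 1.3503
β_P = Σ w_i β_i = 0.25×0.2985 + 0.20×1.0600 + 0.10×1.1368 + 0.20×0.5928 + 0.25×1.3503 = 0.8564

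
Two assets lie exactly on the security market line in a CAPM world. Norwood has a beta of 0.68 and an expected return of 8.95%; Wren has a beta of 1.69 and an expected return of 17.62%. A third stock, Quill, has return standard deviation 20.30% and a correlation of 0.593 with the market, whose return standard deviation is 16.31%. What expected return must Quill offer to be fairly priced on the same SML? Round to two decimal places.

9.45%

MRP = (17.62% − 8.95%) / (1.69 − 0.68) = 8.5842%
R_f = 8.95% − 0.68 × 8.5842% = 3.1127%
β_Quill = ρ·σ_i/σ_m = 0.593 × 20.30 / 16.31 = 0.7381
E(R_Quill) = R_f + β × MRP = 3.1127% + 0.7381 × 8.5842% = 9.45%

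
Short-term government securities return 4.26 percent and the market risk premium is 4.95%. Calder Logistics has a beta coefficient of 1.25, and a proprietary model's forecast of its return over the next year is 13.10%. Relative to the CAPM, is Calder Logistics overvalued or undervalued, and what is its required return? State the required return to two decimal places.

Required return = R_f + β·MRP = 4.26% + 1.25 × 4.95% = 10.45%
Forecast 13.10% > required 10.45% → the stock plots above the SML → undervalued.

Undervalued; required return 10.45%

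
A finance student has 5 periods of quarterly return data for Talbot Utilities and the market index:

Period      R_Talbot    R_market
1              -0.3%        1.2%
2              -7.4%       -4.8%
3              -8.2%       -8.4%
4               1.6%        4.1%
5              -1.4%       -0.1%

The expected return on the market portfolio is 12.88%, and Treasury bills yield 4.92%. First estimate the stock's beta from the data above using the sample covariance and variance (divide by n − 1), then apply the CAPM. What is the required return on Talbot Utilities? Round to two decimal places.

Mean R_i = (-0.3 − 7.4 − 8.2 + 1.6 − 1.4) / 5 = -3.1400%
Mean R_m = (1.2 − 4.8 − 8.4 + 4.1 − 0.1) / 5 = -1.6000%
Σ(R_i − R̄_i)(R_m − R̄_m) = 85.6200  ⇒  Cov = 85.6200 / 4 = 21.4050
Σ(R_m − R̄_m)² = 99.0600  ⇒  Var(R_m) = 99.0600 / 4 = 24.7650
β = Cov / Var(R_m) = 21.4050 / 24.7650 = 0.8643
MRP = 12.88% − 4.92% = 7.96%
E(R) = R_f + β × MRP = 4.92% + 0.8643 × 7.96% = 11.80%

11.80%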